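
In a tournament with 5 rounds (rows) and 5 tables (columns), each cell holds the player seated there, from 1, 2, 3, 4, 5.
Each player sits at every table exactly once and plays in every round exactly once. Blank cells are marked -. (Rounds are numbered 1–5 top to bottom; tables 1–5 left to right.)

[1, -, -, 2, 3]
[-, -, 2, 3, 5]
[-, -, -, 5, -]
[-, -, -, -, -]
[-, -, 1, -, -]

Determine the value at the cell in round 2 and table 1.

Round 2 already has {2, 3, 5} and table 1 already has {1}, so round 2, table 1 must be 4.

4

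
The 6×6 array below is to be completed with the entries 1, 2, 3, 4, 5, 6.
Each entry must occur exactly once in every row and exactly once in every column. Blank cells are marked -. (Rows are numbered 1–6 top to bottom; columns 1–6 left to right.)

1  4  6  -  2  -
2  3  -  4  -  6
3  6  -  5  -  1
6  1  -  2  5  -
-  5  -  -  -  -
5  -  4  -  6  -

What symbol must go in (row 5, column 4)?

Row 1, column 4: row 1 has {1, 2, 4, 6} and column 4 has {2, 4, 5}, leaving only 3.
Row 1, column 6: row 1 has {1, 2, 3, 4, 6} and column 6 has {1, 6}, leaving only 5.
Row 2, column 5: row 2 has {2, 3, 4, 6} and column 5 has {2, 5, 6}, leaving only 1.
Row 2, column 3: row 2 has {1, 2, 3, 4, 6} and column 3 has {4, 6}, leaving only 5.
Row 3, column 3: row 3 has {1, 3, 5, 6} and column 3 has {4, 5, 6}, leaving only 2.
Row 3, column 5: row 3 has {1, 2, 3, 5, 6} and column 5 has {1, 2, 5, 6}, leaving only 4.
Row 4, column 3: row 4 has {1, 2, 5, 6} and column 3 has {2, 4, 5, 6}, leaving only 3.
Row 4, column 6: row 4 has {1, 2, 3, 5, 6} and column 6 has {1, 5, 6}, leaving only 4.
Row 5, column 1: row 5 has {5} and column 1 has {1, 2, 3, 5, 6}, leaving only 4.
Row 5, column 3: row 5 has {4, 5} and column 3 has {2, 3, 4, 5, 6}, leaving only 1.
Row 5 already has {1, 4, 5} and column 4 already has {2, 3, 4, 5}, so row 5, column 4 must be 6.

6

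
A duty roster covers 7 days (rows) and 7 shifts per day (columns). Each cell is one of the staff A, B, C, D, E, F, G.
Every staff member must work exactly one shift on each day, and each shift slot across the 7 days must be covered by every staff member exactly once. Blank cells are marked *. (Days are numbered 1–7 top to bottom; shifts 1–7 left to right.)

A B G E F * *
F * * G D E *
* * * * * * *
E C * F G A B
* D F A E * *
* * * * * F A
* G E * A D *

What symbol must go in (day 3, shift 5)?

Day 1, shift 6: day 1 has {A, B, E, F, G} and shift 6 has {A, D, E, F}, leaving only C.
Day 1, shift 7: day 1 has {A, B, C, E, F, G} and shift 7 has {A, B}, leaving only D.
Day 2, shift 2: day 2 has {D, E, F, G} and shift 2 has {B, C, D, G}, leaving only A.
Day 2, shift 7: day 2 has {A, D, E, F, G} and shift 7 has {A, B, D}, leaving only C.
Day 2, shift 3: day 2 has {A, C, D, E, F, G} and shift 3 has {E, F, G}, leaving only B.
Day 4, shift 3: day 4 has {A, B, C, E, F, G} and shift 3 has {B, E, F, G}, leaving only D.
Day 5, shift 7: day 5 has {A, D, E, F} and shift 7 has {A, B, C, D}, leaving only G.
Day 5, shift 6: day 5 has {A, D, E, F, G} and shift 6 has {A, C, D, E, F}, leaving only B.
Day 3, shift 6: day 3 has {} and shift 6 has {A, B, C, D, E, F}, leaving only G.
Day 5, shift 1: day 5 has {A, B, D, E, F, G} and shift 1 has {A, E, F}, leaving only C.
Day 6, shift 2: day 6 has {A, F} and shift 2 has {A, B, C, D, G}, leaving only E.
Day 3, shift 2: day 3 has {G} and shift 2 has {A, B, C, D, E, G}, leaving only F.
Day 3, shift 7: day 3 has {F, G} and shift 7 has {A, B, C, D, G}, leaving only E.
Day 6, shift 3: day 6 has {A, E, F} and shift 3 has {B, D, E, F, G}, leaving only C.
Day 3, shift 3: day 3 has {E, F, G} and shift 3 has {B, C, D, E, F, G}, leaving only A.
Day 6, shift 5: day 6 has {A, C, E, F} and shift 5 has {A, D, E, F, G}, leaving only B.
Day 3 already has {A, E, F, G} and shift 5 already has {A, B, D, E, F, G}, so day 3, shift 5 must be C.

C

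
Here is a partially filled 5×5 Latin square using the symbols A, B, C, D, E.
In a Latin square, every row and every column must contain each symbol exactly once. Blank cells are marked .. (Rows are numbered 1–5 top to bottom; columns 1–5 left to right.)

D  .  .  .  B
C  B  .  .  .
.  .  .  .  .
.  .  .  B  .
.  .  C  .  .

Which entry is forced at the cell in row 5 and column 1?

B

Row 5, column 1 is narrowed to {A, B, E}.
If it were A, propagating the remaining blanks reaches a contradiction.
If it were E, propagating the remaining blanks reaches a contradiction.
So row 5, column 1 must be B.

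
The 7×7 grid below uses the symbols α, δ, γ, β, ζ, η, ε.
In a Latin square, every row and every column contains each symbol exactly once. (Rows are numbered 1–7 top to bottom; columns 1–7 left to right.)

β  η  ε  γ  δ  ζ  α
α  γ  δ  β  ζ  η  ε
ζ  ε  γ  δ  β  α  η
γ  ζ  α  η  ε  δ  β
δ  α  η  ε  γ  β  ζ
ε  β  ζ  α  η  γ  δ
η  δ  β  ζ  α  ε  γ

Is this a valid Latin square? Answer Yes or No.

Each row is a permutation of the 7 symbols, and so is each column.

Yes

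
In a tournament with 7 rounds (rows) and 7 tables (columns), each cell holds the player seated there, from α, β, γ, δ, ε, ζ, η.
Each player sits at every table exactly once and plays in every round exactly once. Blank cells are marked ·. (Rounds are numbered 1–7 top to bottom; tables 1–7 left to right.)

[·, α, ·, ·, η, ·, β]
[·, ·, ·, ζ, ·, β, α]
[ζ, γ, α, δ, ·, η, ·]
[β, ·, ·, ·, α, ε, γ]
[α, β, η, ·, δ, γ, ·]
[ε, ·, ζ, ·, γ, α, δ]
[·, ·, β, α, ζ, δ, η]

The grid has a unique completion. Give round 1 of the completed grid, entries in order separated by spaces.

δ α ε γ η ζ β

Round 1, table 6: round 1 has {α, β, η} and table 6 has {α, β, γ, δ, ε, η}, leaving only ζ.
Round 2, table 5: round 2 has {α, β, ζ} and table 5 has {α, γ, δ, ζ, η}, leaving only ε.
Round 3, table 5: round 3 has {α, γ, δ, ζ, η} and table 5 has {α, γ, δ, ε, ζ, η}, leaving only β.
Round 3, table 7: round 3 has {α, β, γ, δ, ζ, η} and table 7 has {α, β, γ, δ, η}, leaving only ε.
Round 4, table 3: round 4 has {α, β, γ, ε} and table 3 has {α, β, ζ, η}, leaving only δ.
Round 2, table 3: round 2 has {α, β, ε, ζ} and table 3 has {α, β, δ, ζ, η}, leaving only γ.
Round 1, table 3: round 1 has {α, β, ζ, η} and table 3 has {α, β, γ, δ, ζ, η}, leaving only ε.
Round 1, table 4: round 1 has {α, β, ε, ζ, η} and table 4 has {α, δ, ζ}, leaving only γ.
Round 1, table 1: round 1 has {α, β, γ, ε, ζ, η} and table 1 has {α, β, ε, ζ}, leaving only δ.
So round 1 reads: δ α ε γ η ζ β.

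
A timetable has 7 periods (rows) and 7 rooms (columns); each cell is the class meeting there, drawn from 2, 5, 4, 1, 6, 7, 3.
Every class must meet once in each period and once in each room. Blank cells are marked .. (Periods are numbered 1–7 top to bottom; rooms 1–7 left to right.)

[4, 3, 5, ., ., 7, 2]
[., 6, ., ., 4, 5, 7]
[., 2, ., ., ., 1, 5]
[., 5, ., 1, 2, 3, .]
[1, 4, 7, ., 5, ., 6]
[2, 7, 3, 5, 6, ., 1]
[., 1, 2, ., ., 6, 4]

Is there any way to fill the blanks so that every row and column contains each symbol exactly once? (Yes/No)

No

Period 4, room 7: period 4 together with room 7 already contain {2, 5, 4, 1, 6, 7, 3} — every symbol — so nothing can go there. The grid has no valid completion.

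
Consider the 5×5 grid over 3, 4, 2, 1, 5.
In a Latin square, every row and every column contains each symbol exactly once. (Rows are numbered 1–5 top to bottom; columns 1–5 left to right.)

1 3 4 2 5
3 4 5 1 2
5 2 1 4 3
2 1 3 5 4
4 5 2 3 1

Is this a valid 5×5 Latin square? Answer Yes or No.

Each row is a permutation of the 5 symbols, and so is each column.

Yes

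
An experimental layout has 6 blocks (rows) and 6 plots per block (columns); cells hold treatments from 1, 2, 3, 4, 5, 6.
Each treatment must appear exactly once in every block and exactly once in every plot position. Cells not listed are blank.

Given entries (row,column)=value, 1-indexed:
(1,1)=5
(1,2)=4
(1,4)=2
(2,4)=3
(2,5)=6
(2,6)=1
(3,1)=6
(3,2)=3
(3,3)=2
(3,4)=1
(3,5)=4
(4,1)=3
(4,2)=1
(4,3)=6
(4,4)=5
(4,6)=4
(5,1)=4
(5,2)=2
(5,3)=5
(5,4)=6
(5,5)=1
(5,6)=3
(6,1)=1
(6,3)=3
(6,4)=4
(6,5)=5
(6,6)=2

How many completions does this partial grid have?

1

Block 1, plot 3: eliminating its block and plot leaves {1}.
Block 1, plot 5: eliminating its block and plot leaves {3}.
Block 1, plot 6: eliminating its block and plot leaves {6}.
Block 2, plot 1: eliminating its block and plot leaves {2}.
Block 2, plot 2: eliminating its block and plot leaves {5}.
Block 2, plot 3: eliminating its block and plot leaves {4}.
Block 3, plot 6: eliminating its block and plot leaves {5}.
Block 4, plot 5: eliminating its block and plot leaves {2}.
Block 6, plot 2: eliminating its block and plot leaves {6}.
Only one assignment across all blanks avoids any block or plot repeat, giving 1 completion.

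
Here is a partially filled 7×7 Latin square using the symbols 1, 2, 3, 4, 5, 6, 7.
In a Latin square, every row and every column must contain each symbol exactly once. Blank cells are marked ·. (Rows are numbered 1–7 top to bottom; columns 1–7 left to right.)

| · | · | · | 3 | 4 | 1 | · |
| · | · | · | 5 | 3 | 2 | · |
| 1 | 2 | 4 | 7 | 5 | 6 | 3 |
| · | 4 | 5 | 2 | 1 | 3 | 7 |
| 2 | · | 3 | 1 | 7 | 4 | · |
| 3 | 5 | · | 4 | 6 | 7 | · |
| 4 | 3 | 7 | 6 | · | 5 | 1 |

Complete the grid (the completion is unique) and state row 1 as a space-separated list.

5 7 2 3 4 1 6

Row 4, column 1: row 4 has {1, 2, 3, 4, 5, 7} and column 1 has {1, 2, 3, 4}, leaving only 6.
Row 2, column 1: row 2 has {2, 3, 5} and column 1 has {1, 2, 3, 4, 6}, leaving only 7.
Row 1, column 1: row 1 has {1, 3, 4} and column 1 has {1, 2, 3, 4, 6, 7}, leaving only 5.
Row 5, column 2: row 5 has {1, 2, 3, 4, 7} and column 2 has {2, 3, 4, 5}, leaving only 6.
Row 1, column 2: row 1 has {1, 3, 4, 5} and column 2 has {2, 3, 4, 5, 6}, leaving only 7.
Row 2, column 2: row 2 has {2, 3, 5, 7} and column 2 has {2, 3, 4, 5, 6, 7}, leaving only 1.
Row 2, column 3: row 2 has {1, 2, 3, 5, 7} and column 3 has {3, 4, 5, 7}, leaving only 6.
Row 1, column 3: row 1 has {1, 3, 4, 5, 7} and column 3 has {3, 4, 5, 6, 7}, leaving only 2.
Row 1, column 7: row 1 has {1, 2, 3, 4, 5, 7} and column 7 has {1, 3, 7}, leaving only 6.
So row 1 reads: 5 7 2 3 4 1 6.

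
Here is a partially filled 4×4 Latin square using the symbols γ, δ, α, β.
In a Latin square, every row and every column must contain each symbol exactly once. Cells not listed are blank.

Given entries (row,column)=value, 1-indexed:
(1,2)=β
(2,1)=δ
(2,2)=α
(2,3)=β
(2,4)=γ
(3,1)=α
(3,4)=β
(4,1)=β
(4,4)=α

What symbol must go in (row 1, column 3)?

α

Row 1, column 1: row 1 has {β} and column 1 has {δ, α, β}, leaving only γ.
Row 1, column 4: row 1 has {γ, β} and column 4 has {γ, α, β}, leaving only δ.
Row 1 already has {γ, δ, β} and column 3 already has {β}, so row 1, column 3 must be α.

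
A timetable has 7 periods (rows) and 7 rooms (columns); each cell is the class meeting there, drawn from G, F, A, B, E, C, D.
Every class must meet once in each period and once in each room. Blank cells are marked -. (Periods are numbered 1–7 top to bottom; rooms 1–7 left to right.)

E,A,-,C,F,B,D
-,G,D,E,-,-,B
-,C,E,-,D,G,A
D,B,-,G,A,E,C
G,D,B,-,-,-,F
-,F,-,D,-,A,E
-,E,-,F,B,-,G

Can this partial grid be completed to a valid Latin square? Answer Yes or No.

Yes

No period or room among the givens repeats a symbol, and propagating forced cells runs into no contradiction.
One valid completion exists (for instance, E A G C F B D / A G D E C F B / F C E B D G A / D B F G A E C / G D B A E C F / B F C D G A E / C E A F B D G).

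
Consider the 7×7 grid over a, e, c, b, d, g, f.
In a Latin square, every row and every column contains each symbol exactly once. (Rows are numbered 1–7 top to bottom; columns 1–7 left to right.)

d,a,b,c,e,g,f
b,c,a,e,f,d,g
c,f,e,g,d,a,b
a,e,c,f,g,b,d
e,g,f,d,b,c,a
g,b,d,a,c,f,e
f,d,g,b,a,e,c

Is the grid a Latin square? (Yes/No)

Each row is a permutation of the 7 symbols, and so is each column.

Yes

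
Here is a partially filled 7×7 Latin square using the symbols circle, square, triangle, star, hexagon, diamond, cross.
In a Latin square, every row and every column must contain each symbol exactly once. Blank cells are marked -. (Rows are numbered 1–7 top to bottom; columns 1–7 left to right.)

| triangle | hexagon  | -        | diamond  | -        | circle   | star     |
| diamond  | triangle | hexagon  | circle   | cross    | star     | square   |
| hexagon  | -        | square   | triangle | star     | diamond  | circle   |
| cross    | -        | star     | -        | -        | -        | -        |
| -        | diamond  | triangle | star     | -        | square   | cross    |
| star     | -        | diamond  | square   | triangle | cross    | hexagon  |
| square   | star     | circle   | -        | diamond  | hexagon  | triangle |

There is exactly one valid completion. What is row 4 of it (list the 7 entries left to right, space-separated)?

cross square star hexagon circle triangle diamond

Row 4, column 4: row 4 has {star, cross} and column 4 has {circle, square, triangle, star, diamond}, leaving only hexagon.
Row 4, column 6: row 4 has {star, hexagon, cross} and column 6 has {circle, square, star, hexagon, diamond, cross}, leaving only triangle.
Row 4, column 7: row 4 has {triangle, star, hexagon, cross} and column 7 has {circle, square, triangle, star, hexagon, cross}, leaving only diamond.
Row 1, column 3: row 1 has {circle, triangle, star, hexagon, diamond} and column 3 has {circle, square, triangle, star, hexagon, diamond}, leaving only cross.
Row 1, column 5: row 1 has {circle, triangle, star, hexagon, diamond, cross} and column 5 has {triangle, star, diamond, cross}, leaving only square.
Row 4, column 5: row 4 has {triangle, star, hexagon, diamond, cross} and column 5 has {square, triangle, star, diamond, cross}, leaving only circle.
Row 4, column 2: row 4 has {circle, triangle, star, hexagon, diamond, cross} and column 2 has {triangle, star, hexagon, diamond}, leaving only square.
So row 4 reads: cross square star hexagon circle triangle diamond.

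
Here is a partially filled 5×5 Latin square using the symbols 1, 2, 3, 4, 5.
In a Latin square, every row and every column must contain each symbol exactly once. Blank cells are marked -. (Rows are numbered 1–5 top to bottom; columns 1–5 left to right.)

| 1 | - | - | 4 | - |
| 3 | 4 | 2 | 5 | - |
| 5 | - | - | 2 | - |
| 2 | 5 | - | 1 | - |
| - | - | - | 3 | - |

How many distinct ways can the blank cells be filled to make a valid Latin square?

3

Row 1, column 2: eliminating its row and column leaves {2, 3}.
Row 1, column 3: eliminating its row and column leaves {3, 5}.
Row 1, column 5: eliminating its row and column leaves {2, 3, 5}.
Row 2, column 5: eliminating its row and column leaves {1}.
Row 3, column 2: eliminating its row and column leaves {1, 3}.
Row 3, column 3: eliminating its row and column leaves {1, 3, 4}.
Row 3, column 5: eliminating its row and column leaves {1, 3, 4}.
Row 4, column 3: eliminating its row and column leaves {3, 4}.
Row 4, column 5: eliminating its row and column leaves {3, 4}.
Row 5, column 1: eliminating its row and column leaves {4}.
Row 5, column 2: eliminating its row and column leaves {1, 2}.
Row 5, column 3: eliminating its row and column leaves {1, 4, 5}.
Row 5, column 5: eliminating its row and column leaves {1, 2, 4, 5}.
Enumerating the assignments across these blanks that avoid any row or column repeat gives 3 completions.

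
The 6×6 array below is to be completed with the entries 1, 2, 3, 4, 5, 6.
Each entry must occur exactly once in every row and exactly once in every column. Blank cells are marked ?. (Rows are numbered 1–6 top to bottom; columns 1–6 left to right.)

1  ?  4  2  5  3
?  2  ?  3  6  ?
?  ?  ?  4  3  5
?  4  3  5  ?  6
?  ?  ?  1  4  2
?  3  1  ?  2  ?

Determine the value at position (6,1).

5

Row 1, column 2: row 1 has {1, 2, 3, 4, 5} and column 2 has {2, 3, 4}, leaving only 6.
Row 2, column 3: row 2 has {2, 3, 6} and column 3 has {1, 3, 4}, leaving only 5.
Row 2, column 1: row 2 has {2, 3, 5, 6} and column 1 has {1}, leaving only 4.
Row 2, column 6: row 2 has {2, 3, 4, 5, 6} and column 6 has {2, 3, 5, 6}, leaving only 1.
Row 3, column 2: row 3 has {3, 4, 5} and column 2 has {2, 3, 4, 6}, leaving only 1.
Row 4, column 1: row 4 has {3, 4, 5, 6} and column 1 has {1, 4}, leaving only 2.
Row 3, column 1: row 3 has {1, 3, 4, 5} and column 1 has {1, 2, 4}, leaving only 6.
Row 6 already has {1, 2, 3} and column 1 already has {1, 2, 4, 6}, so row 6, column 1 must be 5.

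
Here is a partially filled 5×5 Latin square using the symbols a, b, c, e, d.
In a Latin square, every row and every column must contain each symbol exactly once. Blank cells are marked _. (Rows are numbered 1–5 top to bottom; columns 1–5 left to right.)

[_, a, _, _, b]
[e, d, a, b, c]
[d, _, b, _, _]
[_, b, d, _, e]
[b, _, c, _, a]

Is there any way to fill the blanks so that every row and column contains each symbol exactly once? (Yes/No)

No

Row 3, column 5: row 3 together with column 5 already contain {a, b, c, e, d} — every symbol — so nothing can go there. The grid has no valid completion.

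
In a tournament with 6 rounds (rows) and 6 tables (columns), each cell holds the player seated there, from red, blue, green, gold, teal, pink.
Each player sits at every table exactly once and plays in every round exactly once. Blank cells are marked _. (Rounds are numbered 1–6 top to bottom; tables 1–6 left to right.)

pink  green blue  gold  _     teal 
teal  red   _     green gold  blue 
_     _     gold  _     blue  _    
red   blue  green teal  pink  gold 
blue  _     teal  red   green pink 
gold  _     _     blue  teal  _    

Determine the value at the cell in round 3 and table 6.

red

Round 1, table 5: round 1 has {blue, green, gold, teal, pink} and table 5 has {blue, green, gold, teal, pink}, leaving only red.
Round 2, table 3: round 2 has {red, blue, green, gold, teal} and table 3 has {blue, green, gold, teal}, leaving only pink.
Round 3, table 1: round 3 has {blue, gold} and table 1 has {red, blue, gold, teal, pink}, leaving only green.
Round 3 already has {blue, green, gold} and table 6 already has {blue, gold, teal, pink}, so round 3, table 6 must be red.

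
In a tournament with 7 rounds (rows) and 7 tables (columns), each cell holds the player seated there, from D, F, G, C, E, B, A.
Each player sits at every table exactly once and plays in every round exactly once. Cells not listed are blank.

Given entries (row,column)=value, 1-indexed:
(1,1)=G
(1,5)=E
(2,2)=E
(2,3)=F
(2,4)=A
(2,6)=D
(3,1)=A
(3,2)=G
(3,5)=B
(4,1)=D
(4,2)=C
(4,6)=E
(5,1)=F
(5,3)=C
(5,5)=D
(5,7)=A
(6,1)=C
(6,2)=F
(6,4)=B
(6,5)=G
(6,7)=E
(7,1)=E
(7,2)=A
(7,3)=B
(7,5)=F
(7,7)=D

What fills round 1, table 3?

A

Round 2, table 1: round 2 has {D, F, E, A} and table 1 has {D, F, G, C, E, A}, leaving only B.
Round 2, table 5: round 2 has {D, F, E, B, A} and table 5 has {D, F, G, E, B}, leaving only C.
Round 2, table 7: round 2 has {D, F, C, E, B, A} and table 7 has {D, E, A}, leaving only G.
Round 4, table 5: round 4 has {D, C, E} and table 5 has {D, F, G, C, E, B}, leaving only A.
Round 4, table 3: round 4 has {D, C, E, A} and table 3 has {F, C, B}, leaving only G.
Round 4, table 4: round 4 has {D, G, C, E, A} and table 4 has {B, A}, leaving only F.
Round 4, table 7: round 4 has {D, F, G, C, E, A} and table 7 has {D, G, E, A}, leaving only B.
Round 5, table 2: round 5 has {D, F, C, A} and table 2 has {F, G, C, E, A}, leaving only B.
Round 1, table 2: round 1 has {G, E} and table 2 has {F, G, C, E, B, A}, leaving only D.
Round 1 already has {D, G, E} and table 3 already has {F, G, C, B}, so round 1, table 3 must be A.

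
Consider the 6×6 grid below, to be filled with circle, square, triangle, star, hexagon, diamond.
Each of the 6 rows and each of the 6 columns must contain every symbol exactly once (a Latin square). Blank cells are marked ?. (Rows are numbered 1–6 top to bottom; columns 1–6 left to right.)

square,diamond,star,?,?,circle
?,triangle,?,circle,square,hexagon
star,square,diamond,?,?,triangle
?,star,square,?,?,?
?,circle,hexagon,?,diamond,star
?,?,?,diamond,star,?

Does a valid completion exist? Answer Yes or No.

Row 2, column 3: row 2 together with column 3 already contain {circle, square, triangle, star, hexagon, diamond} — every symbol — so nothing can go there. The grid has no valid completion.

No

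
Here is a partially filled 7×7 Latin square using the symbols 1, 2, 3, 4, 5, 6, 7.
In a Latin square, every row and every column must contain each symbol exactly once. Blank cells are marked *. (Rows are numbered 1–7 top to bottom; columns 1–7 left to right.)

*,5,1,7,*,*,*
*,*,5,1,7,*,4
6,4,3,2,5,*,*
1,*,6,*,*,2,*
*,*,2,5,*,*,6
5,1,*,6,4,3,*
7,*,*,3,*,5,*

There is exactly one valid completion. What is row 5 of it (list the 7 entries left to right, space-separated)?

4 3 2 5 1 7 6

Row 2, column 6: row 2 has {1, 4, 5, 7} and column 6 has {2, 3, 5}, leaving only 6.
Row 1, column 6: row 1 has {1, 5, 7} and column 6 has {2, 3, 5, 6}, leaving only 4.
Row 4, column 4: row 4 has {1, 2, 6} and column 4 has {1, 2, 3, 5, 6, 7}, leaving only 4.
Row 4, column 5: row 4 has {1, 2, 4, 6} and column 5 has {4, 5, 7}, leaving only 3.
Row 5, column 5: row 5 has {2, 5, 6} and column 5 has {3, 4, 5, 7}, leaving only 1.
Row 5, column 6: row 5 has {1, 2, 5, 6} and column 6 has {2, 3, 4, 5, 6}, leaving only 7.
Row 5, column 2: row 5 has {1, 2, 5, 6, 7} and column 2 has {1, 4, 5}, leaving only 3.
Row 5, column 1: row 5 has {1, 2, 3, 5, 6, 7} and column 1 has {1, 5, 6, 7}, leaving only 4.
So row 5 reads: 4 3 2 5 1 7 6.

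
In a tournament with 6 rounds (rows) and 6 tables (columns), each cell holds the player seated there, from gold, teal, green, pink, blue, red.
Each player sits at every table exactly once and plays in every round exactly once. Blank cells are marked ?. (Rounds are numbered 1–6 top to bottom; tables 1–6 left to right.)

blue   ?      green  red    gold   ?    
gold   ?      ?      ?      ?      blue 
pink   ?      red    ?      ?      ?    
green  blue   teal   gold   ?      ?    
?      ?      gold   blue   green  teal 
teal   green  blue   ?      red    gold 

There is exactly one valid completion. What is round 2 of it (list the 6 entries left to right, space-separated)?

gold red pink green teal blue

Round 2, table 3: round 2 has {gold, blue} and table 3 has {gold, teal, green, blue, red}, leaving only pink.
Round 2, table 5: round 2 has {gold, pink, blue} and table 5 has {gold, green, red}, leaving only teal.
Round 2, table 2: round 2 has {gold, teal, pink, blue} and table 2 has {green, blue}, leaving only red.
Round 2, table 4: round 2 has {gold, teal, pink, blue, red} and table 4 has {gold, blue, red}, leaving only green.
So round 2 reads: gold red pink green teal blue.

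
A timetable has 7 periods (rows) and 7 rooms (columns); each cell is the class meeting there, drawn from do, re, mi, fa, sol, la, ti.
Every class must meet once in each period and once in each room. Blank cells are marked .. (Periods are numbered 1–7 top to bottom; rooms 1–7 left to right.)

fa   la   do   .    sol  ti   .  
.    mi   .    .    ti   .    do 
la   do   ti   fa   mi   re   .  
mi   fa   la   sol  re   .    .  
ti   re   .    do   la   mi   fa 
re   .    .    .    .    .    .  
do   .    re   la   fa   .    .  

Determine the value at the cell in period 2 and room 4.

Period 2 already has {do, mi, ti} and room 4 already has {do, fa, sol, la}, so period 2, room 4 must be re.

re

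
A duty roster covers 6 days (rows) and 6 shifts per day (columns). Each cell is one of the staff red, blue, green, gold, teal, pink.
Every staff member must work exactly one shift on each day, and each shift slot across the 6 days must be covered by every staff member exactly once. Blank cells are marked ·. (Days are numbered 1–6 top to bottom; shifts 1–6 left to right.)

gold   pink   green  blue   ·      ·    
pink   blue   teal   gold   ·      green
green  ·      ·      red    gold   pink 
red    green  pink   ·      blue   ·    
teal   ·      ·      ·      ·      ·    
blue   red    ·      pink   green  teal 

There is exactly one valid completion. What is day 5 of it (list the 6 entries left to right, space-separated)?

teal gold red green pink blue

Day 5, shift 2: day 5 has {teal} and shift 2 has {red, blue, green, pink}, leaving only gold.
Day 5, shift 4: day 5 has {gold, teal} and shift 4 has {red, blue, gold, pink}, leaving only green.
Day 1, shift 6: day 1 has {blue, green, gold, pink} and shift 6 has {green, teal, pink}, leaving only red.
Day 5, shift 6: day 5 has {green, gold, teal} and shift 6 has {red, green, teal, pink}, leaving only blue.
Day 5, shift 3: day 5 has {blue, green, gold, teal} and shift 3 has {green, teal, pink}, leaving only red.
Day 5, shift 5: day 5 has {red, blue, green, gold, teal} and shift 5 has {blue, green, gold}, leaving only pink.
So day 5 reads: teal gold red green pink blue.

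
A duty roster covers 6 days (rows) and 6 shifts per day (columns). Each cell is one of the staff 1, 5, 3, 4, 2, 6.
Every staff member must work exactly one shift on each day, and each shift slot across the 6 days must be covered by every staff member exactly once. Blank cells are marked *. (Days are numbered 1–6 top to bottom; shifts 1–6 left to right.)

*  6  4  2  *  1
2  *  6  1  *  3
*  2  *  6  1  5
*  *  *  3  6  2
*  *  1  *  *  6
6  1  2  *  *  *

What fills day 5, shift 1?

Day 3, shift 3: day 3 has {1, 5, 2, 6} and shift 3 has {1, 4, 2, 6}, leaving only 3.
Day 3, shift 1: day 3 has {1, 5, 3, 2, 6} and shift 1 has {2, 6}, leaving only 4.
Day 4, shift 3: day 4 has {3, 2, 6} and shift 3 has {1, 3, 4, 2, 6}, leaving only 5.
Day 4, shift 1: day 4 has {5, 3, 2, 6} and shift 1 has {4, 2, 6}, leaving only 1.
Day 4, shift 2: day 4 has {1, 5, 3, 2, 6} and shift 2 has {1, 2, 6}, leaving only 4.
Day 2, shift 2: day 2 has {1, 3, 2, 6} and shift 2 has {1, 4, 2, 6}, leaving only 5.
Day 2, shift 5: day 2 has {1, 5, 3, 2, 6} and shift 5 has {1, 6}, leaving only 4.
Day 5, shift 2: day 5 has {1, 6} and shift 2 has {1, 5, 4, 2, 6}, leaving only 3.
Day 5 already has {1, 3, 6} and shift 1 already has {1, 4, 2, 6}, so day 5, shift 1 must be 5.

5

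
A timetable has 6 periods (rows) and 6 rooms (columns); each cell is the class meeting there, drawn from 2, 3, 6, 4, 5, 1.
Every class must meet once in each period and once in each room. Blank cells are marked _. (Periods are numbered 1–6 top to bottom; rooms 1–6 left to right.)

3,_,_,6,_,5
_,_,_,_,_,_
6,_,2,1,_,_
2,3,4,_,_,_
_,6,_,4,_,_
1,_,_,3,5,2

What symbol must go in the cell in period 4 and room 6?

6

Period 1, room 3: period 1 has {3, 6, 5} and room 3 has {2, 4}, leaving only 1.
Period 4, room 4: period 4 has {2, 3, 4} and room 4 has {3, 6, 4, 1}, leaving only 5.
Period 2, room 4: period 2 has {} and room 4 has {3, 6, 4, 5, 1}, leaving only 2.
Period 5, room 1: period 5 has {6, 4} and room 1 has {2, 3, 6, 1}, leaving only 5.
Period 2, room 1: period 2 has {2} and room 1 has {2, 3, 6, 5, 1}, leaving only 4.
Period 5, room 3: period 5 has {6, 4, 5} and room 3 has {2, 4, 1}, leaving only 3.
Period 5, room 6: period 5 has {3, 6, 4, 5} and room 6 has {2, 5}, leaving only 1.
Period 4 already has {2, 3, 4, 5} and room 6 already has {2, 5, 1}, so period 4, room 6 must be 6.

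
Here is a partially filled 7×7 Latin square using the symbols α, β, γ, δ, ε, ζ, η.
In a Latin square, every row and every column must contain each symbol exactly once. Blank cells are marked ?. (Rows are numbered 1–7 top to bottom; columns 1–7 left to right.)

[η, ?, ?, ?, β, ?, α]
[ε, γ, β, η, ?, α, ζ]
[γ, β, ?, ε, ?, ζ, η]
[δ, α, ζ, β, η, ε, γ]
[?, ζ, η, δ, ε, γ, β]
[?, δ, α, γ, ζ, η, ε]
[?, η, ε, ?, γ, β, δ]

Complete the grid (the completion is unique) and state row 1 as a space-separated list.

Row 1, column 2: row 1 has {α, β, η} and column 2 has {α, β, γ, δ, ζ, η}, leaving only ε.
Row 1, column 4: row 1 has {α, β, ε, η} and column 4 has {β, γ, δ, ε, η}, leaving only ζ.
Row 1, column 6: row 1 has {α, β, ε, ζ, η} and column 6 has {α, β, γ, ε, ζ, η}, leaving only δ.
Row 1, column 3: row 1 has {α, β, δ, ε, ζ, η} and column 3 has {α, β, ε, ζ, η}, leaving only γ.
So row 1 reads: η ε γ ζ β δ α.

η ε γ ζ β δ α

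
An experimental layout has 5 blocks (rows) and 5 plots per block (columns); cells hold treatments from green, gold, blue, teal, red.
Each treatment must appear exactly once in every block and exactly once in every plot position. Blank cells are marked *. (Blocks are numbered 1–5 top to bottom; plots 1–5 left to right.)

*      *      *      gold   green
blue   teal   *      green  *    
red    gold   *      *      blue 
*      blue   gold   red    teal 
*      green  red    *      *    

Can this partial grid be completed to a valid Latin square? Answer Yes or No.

Block 2, plot 3: block 2 together with plot 3 already contain {green, gold, blue, teal, red} — every symbol — so nothing can go there. The grid has no valid completion.

No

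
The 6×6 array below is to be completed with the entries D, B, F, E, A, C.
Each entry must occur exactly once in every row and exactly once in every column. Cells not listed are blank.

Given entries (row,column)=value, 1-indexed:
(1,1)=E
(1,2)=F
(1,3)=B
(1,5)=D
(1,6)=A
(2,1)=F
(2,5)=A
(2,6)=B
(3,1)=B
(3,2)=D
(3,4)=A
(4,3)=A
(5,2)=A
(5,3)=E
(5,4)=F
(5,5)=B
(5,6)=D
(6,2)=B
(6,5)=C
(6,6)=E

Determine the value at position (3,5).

Row 1, column 4: row 1 has {D, B, F, E, A} and column 4 has {F, A}, leaving only C.
Row 5, column 1: row 5 has {D, B, F, E, A} and column 1 has {B, F, E}, leaving only C.
Row 4, column 1: row 4 has {A} and column 1 has {B, F, E, C}, leaving only D.
Row 6, column 1: row 6 has {B, E, C} and column 1 has {D, B, F, E, C}, leaving only A.
Row 6, column 4: row 6 has {B, E, A, C} and column 4 has {F, A, C}, leaving only D.
Row 2, column 4: row 2 has {B, F, A} and column 4 has {D, F, A, C}, leaving only E.
Row 2, column 2: row 2 has {B, F, E, A} and column 2 has {D, B, F, A}, leaving only C.
Row 2, column 3: row 2 has {B, F, E, A, C} and column 3 has {B, E, A}, leaving only D.
Row 4, column 2: row 4 has {D, A} and column 2 has {D, B, F, A, C}, leaving only E.
Row 4, column 4: row 4 has {D, E, A} and column 4 has {D, F, E, A, C}, leaving only B.
Row 4, column 5: row 4 has {D, B, E, A} and column 5 has {D, B, A, C}, leaving only F.
Row 3 already has {D, B, A} and column 5 already has {D, B, F, A, C}, so row 3, column 5 must be E.

E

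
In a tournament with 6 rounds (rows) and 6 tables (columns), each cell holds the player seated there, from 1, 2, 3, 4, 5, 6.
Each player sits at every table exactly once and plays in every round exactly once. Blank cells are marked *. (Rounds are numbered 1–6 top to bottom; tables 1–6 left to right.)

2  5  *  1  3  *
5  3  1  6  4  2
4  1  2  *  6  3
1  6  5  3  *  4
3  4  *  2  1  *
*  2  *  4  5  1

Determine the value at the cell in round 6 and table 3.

3

Round 1, table 6: round 1 has {1, 2, 3, 5} and table 6 has {1, 2, 3, 4}, leaving only 6.
Round 1, table 3: round 1 has {1, 2, 3, 5, 6} and table 3 has {1, 2, 5}, leaving only 4.
Round 3, table 4: round 3 has {1, 2, 3, 4, 6} and table 4 has {1, 2, 3, 4, 6}, leaving only 5.
Round 4, table 5: round 4 has {1, 3, 4, 5, 6} and table 5 has {1, 3, 4, 5, 6}, leaving only 2.
Round 5, table 3: round 5 has {1, 2, 3, 4} and table 3 has {1, 2, 4, 5}, leaving only 6.
Round 6 already has {1, 2, 4, 5} and table 3 already has {1, 2, 4, 5, 6}, so round 6, table 3 must be 3.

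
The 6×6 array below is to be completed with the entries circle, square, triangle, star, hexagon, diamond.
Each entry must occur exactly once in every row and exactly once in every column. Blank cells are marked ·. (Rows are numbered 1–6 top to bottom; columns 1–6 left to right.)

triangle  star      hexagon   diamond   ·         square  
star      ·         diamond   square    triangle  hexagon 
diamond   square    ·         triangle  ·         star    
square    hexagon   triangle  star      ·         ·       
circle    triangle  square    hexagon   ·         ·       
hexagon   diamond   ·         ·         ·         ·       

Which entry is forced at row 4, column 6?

Row 1, column 5: row 1 has {square, triangle, star, hexagon, diamond} and column 5 has {triangle}, leaving only circle.
Row 2, column 2: row 2 has {square, triangle, star, hexagon, diamond} and column 2 has {square, triangle, star, hexagon, diamond}, leaving only circle.
Row 3, column 3: row 3 has {square, triangle, star, diamond} and column 3 has {square, triangle, hexagon, diamond}, leaving only circle.
Row 3, column 5: row 3 has {circle, square, triangle, star, diamond} and column 5 has {circle, triangle}, leaving only hexagon.
Row 4, column 5: row 4 has {square, triangle, star, hexagon} and column 5 has {circle, triangle, hexagon}, leaving only diamond.
Row 4 already has {square, triangle, star, hexagon, diamond} and column 6 already has {square, star, hexagon}, so row 4, column 6 must be circle.

circle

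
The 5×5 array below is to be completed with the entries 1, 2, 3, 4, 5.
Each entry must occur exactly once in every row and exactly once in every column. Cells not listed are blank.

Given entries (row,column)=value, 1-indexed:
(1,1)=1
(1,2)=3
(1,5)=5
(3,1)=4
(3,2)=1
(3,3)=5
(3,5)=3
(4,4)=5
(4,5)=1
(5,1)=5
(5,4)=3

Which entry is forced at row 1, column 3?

Row 3, column 4: row 3 has {1, 3, 4, 5} and column 4 has {3, 5}, leaving only 2.
Row 1, column 4: row 1 has {1, 3, 5} and column 4 has {2, 3, 5}, leaving only 4.
Row 1 already has {1, 3, 4, 5} and column 3 already has {5}, so row 1, column 3 must be 2.

2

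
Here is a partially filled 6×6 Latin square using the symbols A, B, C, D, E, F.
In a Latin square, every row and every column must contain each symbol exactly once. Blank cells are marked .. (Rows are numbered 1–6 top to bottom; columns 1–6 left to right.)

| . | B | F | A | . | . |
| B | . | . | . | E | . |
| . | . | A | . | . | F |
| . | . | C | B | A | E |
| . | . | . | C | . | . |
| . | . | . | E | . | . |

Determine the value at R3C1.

Row 2, column 3: row 2 has {B, E} and column 3 has {A, C, F}, leaving only D.
Row 2, column 4: row 2 has {B, D, E} and column 4 has {A, B, C, E}, leaving only F.
Row 3, column 4: row 3 has {A, F} and column 4 has {A, B, C, E, F}, leaving only D.
Row 6, column 3: row 6 has {E} and column 3 has {A, C, D, F}, leaving only B.
Row 5, column 3: row 5 has {C} and column 3 has {A, B, C, D, F}, leaving only E.
Row 3, column 1 is narrowed to {C, E}.
If it were E, then row 1, column 5 would be left with no valid symbol.
So row 3, column 1 must be C.

C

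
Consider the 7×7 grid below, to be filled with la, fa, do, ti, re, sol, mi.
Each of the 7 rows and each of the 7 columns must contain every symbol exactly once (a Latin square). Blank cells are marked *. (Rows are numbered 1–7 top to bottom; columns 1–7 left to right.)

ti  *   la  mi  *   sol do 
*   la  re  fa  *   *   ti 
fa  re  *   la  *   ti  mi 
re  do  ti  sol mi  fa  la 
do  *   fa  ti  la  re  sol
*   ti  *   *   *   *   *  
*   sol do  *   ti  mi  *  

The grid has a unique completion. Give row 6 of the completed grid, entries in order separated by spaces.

sol ti mi do fa la re

Row 1, column 2: row 1 has {la, do, ti, sol, mi} and column 2 has {la, do, ti, re, sol}, leaving only fa.
Row 1, column 5: row 1 has {la, fa, do, ti, sol, mi} and column 5 has {la, ti, mi}, leaving only re.
Row 2, column 6: row 2 has {la, fa, ti, re} and column 6 has {fa, ti, re, sol, mi}, leaving only do.
Row 6, column 6: row 6 has {ti} and column 6 has {fa, do, ti, re, sol, mi}, leaving only la.
Row 2, column 5: row 2 has {la, fa, do, ti, re} and column 5 has {la, ti, re, mi}, leaving only sol.
Row 2, column 1: row 2 has {la, fa, do, ti, re, sol} and column 1 has {fa, do, ti, re}, leaving only mi.
Row 6, column 1: row 6 has {la, ti} and column 1 has {fa, do, ti, re, mi}, leaving only sol.
Row 6, column 3: row 6 has {la, ti, sol} and column 3 has {la, fa, do, ti, re}, leaving only mi.
Row 3, column 3: row 3 has {la, fa, ti, re, mi} and column 3 has {la, fa, do, ti, re, mi}, leaving only sol.
Row 3, column 5: row 3 has {la, fa, ti, re, sol, mi} and column 5 has {la, ti, re, sol, mi}, leaving only do.
Row 6, column 5: row 6 has {la, ti, sol, mi} and column 5 has {la, do, ti, re, sol, mi}, leaving only fa.
Row 6, column 7: row 6 has {la, fa, ti, sol, mi} and column 7 has {la, do, ti, sol, mi}, leaving only re.
Row 6, column 4: row 6 has {la, fa, ti, re, sol, mi} and column 4 has {la, fa, ti, sol, mi}, leaving only do.
So row 6 reads: sol ti mi do fa la re.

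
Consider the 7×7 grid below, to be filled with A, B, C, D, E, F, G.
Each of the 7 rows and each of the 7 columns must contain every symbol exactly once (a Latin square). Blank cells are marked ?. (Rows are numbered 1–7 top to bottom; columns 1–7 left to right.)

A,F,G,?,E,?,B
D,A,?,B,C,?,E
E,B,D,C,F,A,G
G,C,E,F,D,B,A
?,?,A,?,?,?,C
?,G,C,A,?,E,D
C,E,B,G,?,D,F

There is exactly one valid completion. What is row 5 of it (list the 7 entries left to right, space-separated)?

Row 5, column 2: row 5 has {A, C} and column 2 has {A, B, C, E, F, G}, leaving only D.
Row 5, column 4: row 5 has {A, C, D} and column 4 has {A, B, C, F, G}, leaving only E.
Row 1, column 4: row 1 has {A, B, E, F, G} and column 4 has {A, B, C, E, F, G}, leaving only D.
Row 1, column 6: row 1 has {A, B, D, E, F, G} and column 6 has {A, B, D, E}, leaving only C.
Row 2, column 3: row 2 has {A, B, C, D, E} and column 3 has {A, B, C, D, E, G}, leaving only F.
Row 2, column 6: row 2 has {A, B, C, D, E, F} and column 6 has {A, B, C, D, E}, leaving only G.
Row 5, column 6: row 5 has {A, C, D, E} and column 6 has {A, B, C, D, E, G}, leaving only F.
Row 5, column 1: row 5 has {A, C, D, E, F} and column 1 has {A, C, D, E, G}, leaving only B.
Row 5, column 5: row 5 has {A, B, C, D, E, F} and column 5 has {C, D, E, F}, leaving only G.
So row 5 reads: B D A E G F C.

B D A E G F C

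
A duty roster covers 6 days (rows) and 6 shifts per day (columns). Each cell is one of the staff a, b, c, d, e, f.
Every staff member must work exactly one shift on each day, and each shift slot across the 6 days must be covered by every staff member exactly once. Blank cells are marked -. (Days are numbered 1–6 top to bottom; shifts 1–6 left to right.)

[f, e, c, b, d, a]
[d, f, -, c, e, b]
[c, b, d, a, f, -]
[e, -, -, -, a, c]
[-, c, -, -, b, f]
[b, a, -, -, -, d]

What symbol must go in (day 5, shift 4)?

d

Day 2, shift 3: day 2 has {b, c, d, e, f} and shift 3 has {c, d}, leaving only a.
Day 3, shift 6: day 3 has {a, b, c, d, f} and shift 6 has {a, b, c, d, f}, leaving only e.
Day 4, shift 2: day 4 has {a, c, e} and shift 2 has {a, b, c, e, f}, leaving only d.
Day 4, shift 4: day 4 has {a, c, d, e} and shift 4 has {a, b, c}, leaving only f.
Day 4, shift 3: day 4 has {a, c, d, e, f} and shift 3 has {a, c, d}, leaving only b.
Day 5, shift 1: day 5 has {b, c, f} and shift 1 has {b, c, d, e, f}, leaving only a.
Day 5, shift 3: day 5 has {a, b, c, f} and shift 3 has {a, b, c, d}, leaving only e.
Day 5 already has {a, b, c, e, f} and shift 4 already has {a, b, c, f}, so day 5, shift 4 must be d.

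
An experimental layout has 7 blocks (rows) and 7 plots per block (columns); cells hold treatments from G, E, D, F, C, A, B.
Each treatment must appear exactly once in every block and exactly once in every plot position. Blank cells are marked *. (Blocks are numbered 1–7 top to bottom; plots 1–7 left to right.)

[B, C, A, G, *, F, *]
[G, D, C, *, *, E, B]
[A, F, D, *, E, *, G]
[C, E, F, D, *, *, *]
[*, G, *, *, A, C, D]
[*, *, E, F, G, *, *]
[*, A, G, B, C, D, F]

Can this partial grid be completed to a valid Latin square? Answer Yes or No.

Yes

No block or plot among the givens repeats a symbol, and propagating forced cells runs into no contradiction.
One valid completion exists (for instance, B C A G D F E / G D C A F E B / A F D C E B G / C E F D B G A / F G B E A C D / D B E F G A C / E A G B C D F).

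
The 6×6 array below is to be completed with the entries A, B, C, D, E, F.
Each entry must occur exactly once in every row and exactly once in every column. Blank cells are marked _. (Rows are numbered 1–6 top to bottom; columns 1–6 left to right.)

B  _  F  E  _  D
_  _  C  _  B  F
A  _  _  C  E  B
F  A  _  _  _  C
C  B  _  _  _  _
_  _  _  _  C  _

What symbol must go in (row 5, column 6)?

E

Row 1, column 2: row 1 has {B, D, E, F} and column 2 has {A, B}, leaving only C.
Row 1, column 5: row 1 has {B, C, D, E, F} and column 5 has {B, C, E}, leaving only A.
Row 3, column 3: row 3 has {A, B, C, E} and column 3 has {C, F}, leaving only D.
Row 3, column 2: row 3 has {A, B, C, D, E} and column 2 has {A, B, C}, leaving only F.
Row 4, column 5: row 4 has {A, C, F} and column 5 has {A, B, C, E}, leaving only D.
Row 4, column 4: row 4 has {A, C, D, F} and column 4 has {C, E}, leaving only B.
Row 4, column 3: row 4 has {A, B, C, D, F} and column 3 has {C, D, F}, leaving only E.
Row 5, column 3: row 5 has {B, C} and column 3 has {C, D, E, F}, leaving only A.
Row 5 already has {A, B, C} and column 6 already has {B, C, D, F}, so row 5, column 6 must be E.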